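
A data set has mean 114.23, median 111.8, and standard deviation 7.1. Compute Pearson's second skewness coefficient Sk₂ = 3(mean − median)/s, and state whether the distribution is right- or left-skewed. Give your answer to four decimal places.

Sk₂ = 3(114.23 − 111.8) / 7.1 = 3 × 2.4300 / 7.1
    = 7.2900 / 7.1 ≈ 1.0268
Sk₂ > 0 ⇒ mean > median ⇒ right-skewed (positive skew).

1.0268, right-skewed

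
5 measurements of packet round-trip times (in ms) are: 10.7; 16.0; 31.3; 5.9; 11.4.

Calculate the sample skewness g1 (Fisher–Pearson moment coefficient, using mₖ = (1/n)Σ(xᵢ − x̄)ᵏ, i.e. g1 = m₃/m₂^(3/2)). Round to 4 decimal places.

1.0176

x̄ = (10.7 + 16.0 + 31.3 + 5.9 + 11.4) / 5 = 15.0600
deviations (xᵢ − x̄): -4.3600, 0.9400, 16.2400, -9.1600, -3.6600
Σ(xᵢ − x̄)² = 380.9320 ⇒ m₂ = 380.9320/5 = 76.18640
Σ(xᵢ − x̄)³ = 3383.4442 ⇒ m₃ = 3383.4442/5 = 676.68883
m₂^(3/2) = 76.18640^(1.5) = 664.99163
g1 = m₃ / m₂^(3/2) = 676.68883 / 664.99163 ≈ 1.0176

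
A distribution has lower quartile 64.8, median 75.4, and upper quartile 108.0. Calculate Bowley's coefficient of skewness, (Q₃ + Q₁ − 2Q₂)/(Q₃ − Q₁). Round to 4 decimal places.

numerator: Q₃ + Q₁ − 2Q₂ = 108.0 + 64.8 − 2×75.4 = 22.0000
denominator: Q₃ − Q₁ = 108.0 − 64.8 = 43.2000
Bowley skewness = 22.0000 / 43.2000 ≈ 0.5093

0.5093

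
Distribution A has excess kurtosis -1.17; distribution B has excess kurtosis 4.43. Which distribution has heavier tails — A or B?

Higher excess kurtosis ⇒ heavier tails relative to the normal distribution.
-1.17 vs 4.43: the larger is 4.43, so B has heavier tails. (B is leptokurtic — heavier-than-normal tails; the other is platykurtic.)

B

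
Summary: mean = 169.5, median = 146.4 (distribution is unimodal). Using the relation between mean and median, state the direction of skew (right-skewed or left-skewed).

mean − median = 169.5 − 146.4 = 23.1
mean > median ⇒ the longer tail is on the right ⇒ right-skewed (positively skewed).

right-skewed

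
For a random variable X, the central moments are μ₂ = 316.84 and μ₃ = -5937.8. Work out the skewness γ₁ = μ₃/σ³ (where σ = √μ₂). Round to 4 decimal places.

-1.0528

σ = √μ₂ = √316.84 = 17.80000
σ³ = μ₂^(3/2) = 5639.75200
γ₁ = μ₃/σ³ = -5937.8 / 5639.75200 ≈ -1.0528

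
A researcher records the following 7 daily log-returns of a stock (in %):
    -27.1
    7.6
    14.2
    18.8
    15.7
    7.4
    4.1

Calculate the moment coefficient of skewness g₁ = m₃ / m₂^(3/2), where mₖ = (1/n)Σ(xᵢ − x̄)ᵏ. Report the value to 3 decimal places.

-1.563

x̄ = (-27.1 + 7.6 + 14.2 + 18.8 + 15.7 + 7.4 + 4.1) / 7 = 5.8143
deviations (xᵢ − x̄): -32.9143, 1.7857, 8.3857, 12.9857, 9.8857, 1.5857, -1.7143
Σ(xᵢ − x̄)² = 1428.6686 ⇒ m₂ = 1428.6686/7 = 204.09551
Σ(xᵢ − x̄)³ = -31907.4997 ⇒ m₃ = -31907.4997/7 = -4558.21424
m₂^(3/2) = 204.09551^(1.5) = 2915.74928
g₁ = m₃ / m₂^(3/2) = -4558.21424 / 2915.74928 ≈ -1.563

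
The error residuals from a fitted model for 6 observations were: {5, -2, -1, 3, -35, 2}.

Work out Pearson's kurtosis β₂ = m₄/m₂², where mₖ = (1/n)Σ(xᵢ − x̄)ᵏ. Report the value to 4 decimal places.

3.9937

x̄ = -4.6667
Σ(xᵢ − x̄)² = 1137.3333 ⇒ m₂ = 189.55556
Σ(xᵢ − x̄)⁴ = 860997.7778 ⇒ m₄ = 143499.62963
m₂² = 35931.30864
β₂ = m₄/m₂² = 143499.62963 / 35931.30864 ≈ 3.9937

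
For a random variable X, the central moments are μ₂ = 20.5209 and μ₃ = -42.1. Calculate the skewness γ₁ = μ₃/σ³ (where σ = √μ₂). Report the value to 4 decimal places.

σ = √μ₂ = √20.5209 = 4.53000
σ³ = μ₂^(3/2) = 92.95968
γ₁ = μ₃/σ³ = -42.1 / 92.95968 ≈ -0.4529

-0.4529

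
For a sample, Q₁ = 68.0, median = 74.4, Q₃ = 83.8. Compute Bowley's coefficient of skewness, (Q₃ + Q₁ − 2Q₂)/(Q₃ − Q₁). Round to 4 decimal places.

0.1899

numerator: Q₃ + Q₁ − 2Q₂ = 83.8 + 68.0 − 2×74.4 = 3.0000
denominator: Q₃ − Q₁ = 83.8 − 68.0 = 15.8000
Bowley skewness = 3.0000 / 15.8000 ≈ 0.1899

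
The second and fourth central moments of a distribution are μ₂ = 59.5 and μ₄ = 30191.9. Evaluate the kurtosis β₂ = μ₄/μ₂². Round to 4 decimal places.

μ₂² = 59.5² = 3540.25000
μ₄/μ₂² = 30191.9 / 3540.25000 = 8.52818
β₂ ≈ 8.5282

8.5282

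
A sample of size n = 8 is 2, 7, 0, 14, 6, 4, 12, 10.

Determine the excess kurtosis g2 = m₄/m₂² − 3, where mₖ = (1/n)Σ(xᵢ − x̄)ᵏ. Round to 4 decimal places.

x̄ = 6.8750
Σ(xᵢ − x̄)² = 166.8750 ⇒ m₂ = 20.85938
Σ(xᵢ − x̄)⁴ = 6230.1504 ⇒ m₄ = 778.76880
m₂² = 435.11353
g2 = m₄/m₂² − 3 = 1.78981 − 3 ≈ -1.2102

-1.2102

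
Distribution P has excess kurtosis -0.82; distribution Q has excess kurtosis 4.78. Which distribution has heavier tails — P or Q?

Higher excess kurtosis ⇒ heavier tails relative to the normal distribution.
-0.82 vs 4.78: the larger is 4.78, so Q has heavier tails. (Q is leptokurtic — heavier-than-normal tails; the other is platykurtic.)

Q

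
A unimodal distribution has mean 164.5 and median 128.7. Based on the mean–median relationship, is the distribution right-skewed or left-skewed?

mean − median = 164.5 − 128.7 = 35.8
mean > median ⇒ the longer tail is on the right ⇒ right-skewed (positively skewed).

right-skewed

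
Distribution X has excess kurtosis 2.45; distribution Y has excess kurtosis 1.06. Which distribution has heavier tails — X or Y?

Higher excess kurtosis ⇒ heavier tails relative to the normal distribution.
2.45 vs 1.06: the larger is 2.45, so X has heavier tails.

X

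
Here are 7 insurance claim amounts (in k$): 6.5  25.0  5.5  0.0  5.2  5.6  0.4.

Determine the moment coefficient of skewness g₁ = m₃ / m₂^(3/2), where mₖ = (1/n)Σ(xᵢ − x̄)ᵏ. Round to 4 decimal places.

1.6157

x̄ = (6.5 + 25.0 + 5.5 + 0.0 + 5.2 + 5.6 + 0.4) / 7 = 6.8857
deviations (xᵢ − x̄): -0.3857, 18.1143, -1.3857, -6.8857, -1.6857, -1.2857, -6.4857
Σ(xᵢ − x̄)² = 424.1686 ⇒ m₂ = 424.1686/7 = 60.59551
Σ(xᵢ − x̄)³ = 5334.8677 ⇒ m₃ = 5334.8677/7 = 762.12395
m₂^(3/2) = 60.59551^(1.5) = 471.69435
g₁ = m₃ / m₂^(3/2) = 762.12395 / 471.69435 ≈ 1.6157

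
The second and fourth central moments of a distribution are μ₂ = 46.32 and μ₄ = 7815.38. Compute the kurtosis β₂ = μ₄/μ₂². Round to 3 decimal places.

μ₂² = 46.32² = 2145.54240
μ₄/μ₂² = 7815.38 / 2145.54240 = 3.64261
β₂ ≈ 3.643

3.643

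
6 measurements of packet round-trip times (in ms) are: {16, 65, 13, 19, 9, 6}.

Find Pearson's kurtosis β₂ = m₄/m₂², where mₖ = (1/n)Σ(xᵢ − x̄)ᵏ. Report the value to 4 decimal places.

x̄ = 21.3333
Σ(xᵢ − x̄)² = 2397.3333 ⇒ m₂ = 399.55556
Σ(xᵢ − x̄)⁴ = 3719877.7778 ⇒ m₄ = 619979.62963
m₂² = 159644.64198
β₂ = m₄/m₂² = 619979.62963 / 159644.64198 ≈ 3.8835

3.8835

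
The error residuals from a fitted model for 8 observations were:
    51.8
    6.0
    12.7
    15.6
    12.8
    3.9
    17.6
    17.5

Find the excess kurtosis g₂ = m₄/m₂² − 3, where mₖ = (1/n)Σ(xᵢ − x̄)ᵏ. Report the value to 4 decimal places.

x̄ = 17.2375
Σ(xᵢ − x̄)² = 1541.8988 ⇒ m₂ = 192.73734
Σ(xᵢ − x̄)⁴ = 1475399.2220 ⇒ m₄ = 184424.90275
m₂² = 37147.68368
g₂ = m₄/m₂² − 3 = 4.96464 − 3 ≈ 1.9646

1.9646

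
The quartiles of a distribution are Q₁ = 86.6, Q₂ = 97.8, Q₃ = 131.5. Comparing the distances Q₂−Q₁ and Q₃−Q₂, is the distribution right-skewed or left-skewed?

right-skewed

Q₂ − Q₁ = 11.2;  Q₃ − Q₂ = 33.7
Q₃ − Q₂ > Q₂ − Q₁ ⇒ the upper half is more spread out ⇒ right-skewed.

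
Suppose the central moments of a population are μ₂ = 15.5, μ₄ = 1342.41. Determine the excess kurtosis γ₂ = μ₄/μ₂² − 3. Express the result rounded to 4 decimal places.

2.5876

μ₂² = 15.5² = 240.25000
μ₄/μ₂² = 1342.41 / 240.25000 = 5.58755
γ₂ = 5.58755 − 3 ≈ 2.5876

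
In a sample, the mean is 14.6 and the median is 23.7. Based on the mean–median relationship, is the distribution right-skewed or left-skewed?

left-skewed

mean − median = 14.6 − 23.7 = -9.1
mean < median ⇒ the longer tail is on the left ⇒ left-skewed (negatively skewed).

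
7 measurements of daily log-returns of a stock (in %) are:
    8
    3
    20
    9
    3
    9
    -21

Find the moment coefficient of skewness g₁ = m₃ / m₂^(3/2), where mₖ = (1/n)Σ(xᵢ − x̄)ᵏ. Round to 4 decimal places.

-1.1278

x̄ = (8 + 3 + 20 + 9 + 3 + 9 - 21) / 7 = 4.4286
deviations (xᵢ − x̄): 3.5714, -1.4286, 15.5714, 4.5714, -1.4286, 4.5714, -25.4286
Σ(xᵢ − x̄)² = 947.7143 ⇒ m₂ = 947.7143/7 = 135.38776
Σ(xᵢ − x̄)³ = -12436.0408 ⇒ m₃ = -12436.0408/7 = -1776.57726
m₂^(3/2) = 135.38776^(1.5) = 1575.32107
g₁ = m₃ / m₂^(3/2) = -1776.57726 / 1575.32107 ≈ -1.1278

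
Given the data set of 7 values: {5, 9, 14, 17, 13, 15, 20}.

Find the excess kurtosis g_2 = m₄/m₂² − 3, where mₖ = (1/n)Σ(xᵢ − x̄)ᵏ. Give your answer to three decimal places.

x̄ = 13.2857
Σ(xᵢ − x̄)² = 149.4286 ⇒ m₂ = 21.34694
Σ(xᵢ − x̄)⁴ = 7282.1866 ⇒ m₄ = 1040.31237
m₂² = 455.69180
g_2 = m₄/m₂² − 3 = 2.28293 − 3 ≈ -0.717

-0.717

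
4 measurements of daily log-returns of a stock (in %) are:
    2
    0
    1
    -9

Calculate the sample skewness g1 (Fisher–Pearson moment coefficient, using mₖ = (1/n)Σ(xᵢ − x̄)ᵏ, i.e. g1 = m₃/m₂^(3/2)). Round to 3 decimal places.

-1.066

x̄ = (2 + 0 + 1 - 9) / 4 = -1.5000
deviations (xᵢ − x̄): 3.5000, 1.5000, 2.5000, -7.5000
Σ(xᵢ − x̄)² = 77.0000 ⇒ m₂ = 77.0000/4 = 19.25000
Σ(xᵢ − x̄)³ = -360.0000 ⇒ m₃ = -360.0000/4 = -90.00000
m₂^(3/2) = 19.25000^(1.5) = 84.45903
g1 = m₃ / m₂^(3/2) = -90.00000 / 84.45903 ≈ -1.066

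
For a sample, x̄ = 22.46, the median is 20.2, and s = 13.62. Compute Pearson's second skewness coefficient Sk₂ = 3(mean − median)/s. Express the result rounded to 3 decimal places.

Sk₂ = 3(22.46 − 20.2) / 13.62 = 3 × 2.2600 / 13.62
    = 6.7800 / 13.62 ≈ 0.498

0.498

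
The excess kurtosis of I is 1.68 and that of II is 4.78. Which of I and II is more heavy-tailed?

II

Higher excess kurtosis ⇒ heavier tails relative to the normal distribution.
1.68 vs 4.78: the larger is 4.78, so II has heavier tails.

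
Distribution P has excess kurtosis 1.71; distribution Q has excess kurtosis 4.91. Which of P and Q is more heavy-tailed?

Q

Higher excess kurtosis ⇒ heavier tails relative to the normal distribution.
1.71 vs 4.91: the larger is 4.91, so Q has heavier tails.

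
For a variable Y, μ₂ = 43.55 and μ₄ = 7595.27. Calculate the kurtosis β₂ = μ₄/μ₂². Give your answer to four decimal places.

μ₂² = 43.55² = 1896.60250
μ₄/μ₂² = 7595.27 / 1896.60250 = 4.00467
β₂ ≈ 4.0047

4.0047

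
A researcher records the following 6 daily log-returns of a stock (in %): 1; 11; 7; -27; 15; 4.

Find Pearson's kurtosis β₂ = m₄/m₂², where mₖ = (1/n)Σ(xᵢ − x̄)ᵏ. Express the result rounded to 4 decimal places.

3.4818

x̄ = 1.8333
Σ(xᵢ − x̄)² = 1120.8333 ⇒ m₂ = 186.80556
Σ(xᵢ − x̄)⁴ = 729011.1528 ⇒ m₄ = 121501.85880
m₂² = 34896.31559
β₂ = m₄/m₂² = 121501.85880 / 34896.31559 ≈ 3.4818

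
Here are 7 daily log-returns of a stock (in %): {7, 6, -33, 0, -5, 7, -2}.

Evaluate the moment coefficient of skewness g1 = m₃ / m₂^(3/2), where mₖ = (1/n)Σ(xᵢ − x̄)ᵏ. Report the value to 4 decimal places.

x̄ = (7 + 6 - 33 + 0 - 5 + 7 - 2) / 7 = -2.8571
deviations (xᵢ − x̄): 9.8571, 8.8571, -30.1429, 2.8571, -2.1429, 9.8571, 0.8571
Σ(xᵢ − x̄)² = 1194.8571 ⇒ m₂ = 1194.8571/7 = 170.69388
Σ(xᵢ − x̄)³ = -24763.1020 ⇒ m₃ = -24763.1020/7 = -3537.58601
m₂^(3/2) = 170.69388^(1.5) = 2230.11324
g1 = m₃ / m₂^(3/2) = -3537.58601 / 2230.11324 ≈ -1.5863

-1.5863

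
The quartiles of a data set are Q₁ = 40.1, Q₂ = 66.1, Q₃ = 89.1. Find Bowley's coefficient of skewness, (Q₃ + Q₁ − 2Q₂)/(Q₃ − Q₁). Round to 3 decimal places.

-0.061

numerator: Q₃ + Q₁ − 2Q₂ = 89.1 + 40.1 − 2×66.1 = -3.0000
denominator: Q₃ − Q₁ = 89.1 − 40.1 = 49.0000
Bowley skewness = -3.0000 / 49.0000 ≈ -0.061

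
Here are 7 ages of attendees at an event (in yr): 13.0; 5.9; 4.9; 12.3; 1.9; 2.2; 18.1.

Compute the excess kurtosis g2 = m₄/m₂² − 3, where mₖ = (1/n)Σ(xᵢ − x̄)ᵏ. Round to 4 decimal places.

-1.2563

x̄ = 8.3286
Σ(xᵢ − x̄)² = 229.6143 ⇒ m₂ = 32.80204
Σ(xᵢ − x̄)⁴ = 13133.1185 ⇒ m₄ = 1876.15978
m₂² = 1075.97388
g2 = m₄/m₂² − 3 = 1.74369 − 3 ≈ -1.2563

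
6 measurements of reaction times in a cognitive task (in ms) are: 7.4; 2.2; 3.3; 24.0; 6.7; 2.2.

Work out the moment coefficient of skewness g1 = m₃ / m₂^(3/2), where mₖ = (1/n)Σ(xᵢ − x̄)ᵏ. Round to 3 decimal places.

1.511

x̄ = (7.4 + 2.2 + 3.3 + 24.0 + 6.7 + 2.2) / 6 = 7.6333
deviations (xᵢ − x̄): -0.2333, -5.4333, -4.3333, 16.3667, -0.9333, -5.4333
Σ(xᵢ − x̄)² = 346.6133 ⇒ m₂ = 346.6133/6 = 57.76889
Σ(xᵢ − x̄)³ = 3981.1104 ⇒ m₃ = 3981.1104/6 = 663.51841
m₂^(3/2) = 57.76889^(1.5) = 439.07734
g1 = m₃ / m₂^(3/2) = 663.51841 / 439.07734 ≈ 1.511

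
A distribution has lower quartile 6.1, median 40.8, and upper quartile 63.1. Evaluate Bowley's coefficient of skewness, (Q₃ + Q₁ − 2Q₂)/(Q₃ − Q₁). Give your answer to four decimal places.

numerator: Q₃ + Q₁ − 2Q₂ = 63.1 + 6.1 − 2×40.8 = -12.4000
denominator: Q₃ − Q₁ = 63.1 − 6.1 = 57.0000
Bowley skewness = -12.4000 / 57.0000 ≈ -0.2175

-0.2175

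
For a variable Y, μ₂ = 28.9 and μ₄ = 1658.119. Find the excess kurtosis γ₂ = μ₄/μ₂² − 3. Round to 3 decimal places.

μ₂² = 28.9² = 835.21000
μ₄/μ₂² = 1658.119 / 835.21000 = 1.98527
γ₂ = 1.98527 − 3 ≈ -1.015

-1.015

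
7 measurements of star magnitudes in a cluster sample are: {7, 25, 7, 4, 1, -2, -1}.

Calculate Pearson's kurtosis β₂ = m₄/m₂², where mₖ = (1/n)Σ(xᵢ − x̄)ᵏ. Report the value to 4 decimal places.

x̄ = 5.8571
Σ(xᵢ − x̄)² = 504.8571 ⇒ m₂ = 72.12245
Σ(xᵢ − x̄)⁴ = 140878.8280 ⇒ m₄ = 20125.54686
m₂² = 5201.64765
β₂ = m₄/m₂² = 20125.54686 / 5201.64765 ≈ 3.8691

3.8691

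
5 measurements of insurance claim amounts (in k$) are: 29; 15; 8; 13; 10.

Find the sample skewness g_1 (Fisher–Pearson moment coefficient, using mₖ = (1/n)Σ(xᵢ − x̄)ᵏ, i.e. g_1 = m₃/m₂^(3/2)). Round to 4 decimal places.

1.1182

x̄ = (29 + 15 + 8 + 13 + 10) / 5 = 15.0000
deviations (xᵢ − x̄): 14.0000, 0.0000, -7.0000, -2.0000, -5.0000
Σ(xᵢ − x̄)² = 274.0000 ⇒ m₂ = 274.0000/5 = 54.80000
Σ(xᵢ − x̄)³ = 2268.0000 ⇒ m₃ = 2268.0000/5 = 453.60000
m₂^(3/2) = 54.80000^(1.5) = 405.66808
g_1 = m₃ / m₂^(3/2) = 453.60000 / 405.66808 ≈ 1.1182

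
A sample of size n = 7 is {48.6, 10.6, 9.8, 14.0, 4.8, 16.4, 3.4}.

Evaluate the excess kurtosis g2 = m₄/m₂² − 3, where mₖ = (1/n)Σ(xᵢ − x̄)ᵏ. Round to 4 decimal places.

1.3769

x̄ = 15.3714
Σ(xᵢ − x̄)² = 1415.9543 ⇒ m₂ = 202.27918
Σ(xᵢ − x̄)⁴ = 1253635.5582 ⇒ m₄ = 179090.79402
m₂² = 40916.86815
g2 = m₄/m₂² − 3 = 4.37694 − 3 ≈ 1.3769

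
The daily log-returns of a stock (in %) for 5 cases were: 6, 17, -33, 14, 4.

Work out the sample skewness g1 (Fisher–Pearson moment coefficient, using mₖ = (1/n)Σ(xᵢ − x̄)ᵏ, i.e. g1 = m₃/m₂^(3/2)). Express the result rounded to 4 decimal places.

x̄ = (6 + 17 - 33 + 14 + 4) / 5 = 1.6000
deviations (xᵢ − x̄): 4.4000, 15.4000, -34.6000, 12.4000, 2.4000
Σ(xᵢ − x̄)² = 1613.2000 ⇒ m₂ = 1613.2000/5 = 322.64000
Σ(xᵢ − x̄)³ = -35763.8400 ⇒ m₃ = -35763.8400/5 = -7152.76800
m₂^(3/2) = 322.64000^(1.5) = 5795.31856
g1 = m₃ / m₂^(3/2) = -7152.76800 / 5795.31856 ≈ -1.2342

-1.2342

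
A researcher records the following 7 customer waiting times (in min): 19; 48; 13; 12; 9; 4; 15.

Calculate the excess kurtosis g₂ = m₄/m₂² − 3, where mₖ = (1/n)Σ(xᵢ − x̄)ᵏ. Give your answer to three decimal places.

1.268

x̄ = 17.1429
Σ(xᵢ − x̄)² = 1242.8571 ⇒ m₂ = 177.55102
Σ(xᵢ − x̄)⁴ = 941875.7668 ⇒ m₄ = 134553.68097
m₂² = 31524.36485
g₂ = m₄/m₂² − 3 = 4.26824 − 3 ≈ 1.268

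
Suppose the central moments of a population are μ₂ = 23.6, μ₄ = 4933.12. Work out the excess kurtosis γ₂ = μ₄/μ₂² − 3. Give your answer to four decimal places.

μ₂² = 23.6² = 556.96000
μ₄/μ₂² = 4933.12 / 556.96000 = 8.85722
γ₂ = 8.85722 − 3 ≈ 5.8572

5.8572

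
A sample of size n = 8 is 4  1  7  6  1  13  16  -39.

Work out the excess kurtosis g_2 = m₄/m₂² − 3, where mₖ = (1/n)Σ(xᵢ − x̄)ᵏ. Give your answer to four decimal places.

x̄ = 1.1250
Σ(xᵢ − x̄)² = 2038.8750 ⇒ m₂ = 254.85938
Σ(xᵢ − x̄)⁴ = 2662818.6504 ⇒ m₄ = 332852.33130
m₂² = 64953.30103
g_2 = m₄/m₂² − 3 = 5.12449 − 3 ≈ 2.1245

2.1245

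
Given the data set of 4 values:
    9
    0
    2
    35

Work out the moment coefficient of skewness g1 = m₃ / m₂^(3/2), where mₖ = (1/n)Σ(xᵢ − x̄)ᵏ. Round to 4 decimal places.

0.9698

x̄ = (9 + 0 + 2 + 35) / 4 = 11.5000
deviations (xᵢ − x̄): -2.5000, -11.5000, -9.5000, 23.5000
Σ(xᵢ − x̄)² = 781.0000 ⇒ m₂ = 781.0000/4 = 195.25000
Σ(xᵢ − x̄)³ = 10584.0000 ⇒ m₃ = 10584.0000/4 = 2646.00000
m₂^(3/2) = 195.25000^(1.5) = 2728.26508
g1 = m₃ / m₂^(3/2) = 2646.00000 / 2728.26508 ≈ 0.9698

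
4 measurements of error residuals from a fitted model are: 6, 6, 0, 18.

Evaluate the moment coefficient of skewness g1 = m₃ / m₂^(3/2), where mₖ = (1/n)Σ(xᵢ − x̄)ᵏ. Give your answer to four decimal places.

x̄ = (6 + 6 + 0 + 18) / 4 = 7.5000
deviations (xᵢ − x̄): -1.5000, -1.5000, -7.5000, 10.5000
Σ(xᵢ − x̄)² = 171.0000 ⇒ m₂ = 171.0000/4 = 42.75000
Σ(xᵢ − x̄)³ = 729.0000 ⇒ m₃ = 729.0000/4 = 182.25000
m₂^(3/2) = 42.75000^(1.5) = 279.51439
g1 = m₃ / m₂^(3/2) = 182.25000 / 279.51439 ≈ 0.6520

0.6520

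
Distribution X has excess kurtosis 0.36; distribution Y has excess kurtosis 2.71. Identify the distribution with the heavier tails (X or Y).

Y

Higher excess kurtosis ⇒ heavier tails relative to the normal distribution.
0.36 vs 2.71: the larger is 2.71, so Y has heavier tails.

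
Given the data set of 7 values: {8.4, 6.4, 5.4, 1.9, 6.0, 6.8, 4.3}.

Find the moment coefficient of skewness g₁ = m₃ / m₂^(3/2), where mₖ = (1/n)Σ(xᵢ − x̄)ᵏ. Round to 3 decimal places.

-0.588

x̄ = (8.4 + 6.4 + 5.4 + 1.9 + 6.0 + 6.8 + 4.3) / 7 = 5.6000
deviations (xᵢ − x̄): 2.8000, 0.8000, -0.2000, -3.7000, 0.4000, 1.2000, -1.3000
Σ(xᵢ − x̄)² = 25.5000 ⇒ m₂ = 25.5000/7 = 3.64286
Σ(xᵢ − x̄)³ = -28.6020 ⇒ m₃ = -28.6020/7 = -4.08600
m₂^(3/2) = 3.64286^(1.5) = 6.95286
g₁ = m₃ / m₂^(3/2) = -4.08600 / 6.95286 ≈ -0.588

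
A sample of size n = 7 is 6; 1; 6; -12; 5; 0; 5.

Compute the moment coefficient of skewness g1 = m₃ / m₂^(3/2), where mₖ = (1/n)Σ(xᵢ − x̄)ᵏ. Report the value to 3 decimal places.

-1.508

x̄ = (6 + 1 + 6 - 12 + 5 + 0 + 5) / 7 = 1.5714
deviations (xᵢ − x̄): 4.4286, -0.5714, 4.4286, -13.5714, 3.4286, -1.5714, 3.4286
Σ(xᵢ − x̄)² = 249.7143 ⇒ m₂ = 249.7143/7 = 35.67347
Σ(xᵢ − x̄)³ = -2249.3878 ⇒ m₃ = -2249.3878/7 = -321.34111
m₂^(3/2) = 35.67347^(1.5) = 213.06790
g1 = m₃ / m₂^(3/2) = -321.34111 / 213.06790 ≈ -1.508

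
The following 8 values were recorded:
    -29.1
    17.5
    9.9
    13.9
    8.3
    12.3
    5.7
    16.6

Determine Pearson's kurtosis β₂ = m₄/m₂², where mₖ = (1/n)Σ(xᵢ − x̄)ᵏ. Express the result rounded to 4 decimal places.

5.3663

x̄ = 6.8875
Σ(xᵢ − x̄)² = 1593.0088 ⇒ m₂ = 199.12609
Σ(xᵢ − x̄)⁴ = 1702232.2204 ⇒ m₄ = 212779.02755
m₂² = 39651.20121
β₂ = m₄/m₂² = 212779.02755 / 39651.20121 ≈ 5.3663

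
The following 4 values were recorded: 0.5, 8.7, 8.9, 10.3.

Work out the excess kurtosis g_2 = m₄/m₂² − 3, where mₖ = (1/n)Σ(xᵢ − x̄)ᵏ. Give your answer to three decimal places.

x̄ = 7.1000
Σ(xᵢ − x̄)² = 59.6000 ⇒ m₂ = 14.90000
Σ(xᵢ − x̄)⁴ = 2019.3824 ⇒ m₄ = 504.84560
m₂² = 222.01000
g_2 = m₄/m₂² − 3 = 2.27398 − 3 ≈ -0.726

-0.726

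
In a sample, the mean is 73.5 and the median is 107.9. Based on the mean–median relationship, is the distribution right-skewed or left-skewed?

mean − median = 73.5 − 107.9 = -34.4
mean < median ⇒ the longer tail is on the left ⇒ left-skewed (negatively skewed).

left-skewed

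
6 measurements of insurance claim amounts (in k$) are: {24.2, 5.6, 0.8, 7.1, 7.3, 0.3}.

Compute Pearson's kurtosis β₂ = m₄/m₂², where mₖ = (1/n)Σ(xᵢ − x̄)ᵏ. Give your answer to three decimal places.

x̄ = 7.5500
Σ(xᵢ − x̄)² = 379.4150 ⇒ m₂ = 63.23583
Σ(xᵢ − x̄)⁴ = 81705.5762 ⇒ m₄ = 13617.59604
m₂² = 3998.77062
β₂ = m₄/m₂² = 13617.59604 / 3998.77062 ≈ 3.405

3.405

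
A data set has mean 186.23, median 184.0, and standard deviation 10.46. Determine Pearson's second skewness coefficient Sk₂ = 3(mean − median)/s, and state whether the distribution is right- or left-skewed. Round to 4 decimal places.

Sk₂ = 3(186.23 − 184.0) / 10.46 = 3 × 2.2300 / 10.46
    = 6.6900 / 10.46 ≈ 0.6396
Sk₂ > 0 ⇒ mean > median ⇒ right-skewed (positive skew).

0.6396, right-skewed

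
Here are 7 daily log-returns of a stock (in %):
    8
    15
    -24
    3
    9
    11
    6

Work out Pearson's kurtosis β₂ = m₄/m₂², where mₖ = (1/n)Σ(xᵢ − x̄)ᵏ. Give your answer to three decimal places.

x̄ = 4.0000
Σ(xᵢ − x̄)² = 1000.0000 ⇒ m₂ = 142.85714
Σ(xᵢ − x̄)⁴ = 632596.0000 ⇒ m₄ = 90370.85714
m₂² = 20408.16327
β₂ = m₄/m₂² = 90370.85714 / 20408.16327 ≈ 4.428

4.428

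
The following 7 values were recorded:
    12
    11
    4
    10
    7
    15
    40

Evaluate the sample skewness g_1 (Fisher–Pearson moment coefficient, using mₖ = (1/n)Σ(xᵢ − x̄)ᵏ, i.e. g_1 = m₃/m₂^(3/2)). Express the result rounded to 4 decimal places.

x̄ = (12 + 11 + 4 + 10 + 7 + 15 + 40) / 7 = 14.1429
deviations (xᵢ − x̄): -2.1429, -3.1429, -10.1429, -4.1429, -7.1429, 0.8571, 25.8571
Σ(xᵢ − x̄)² = 854.8571 ⇒ m₂ = 854.8571/7 = 122.12245
Σ(xᵢ − x̄)³ = 15768.6122 ⇒ m₃ = 15768.6122/7 = 2252.65889
m₂^(3/2) = 122.12245^(1.5) = 1349.56329
g_1 = m₃ / m₂^(3/2) = 2252.65889 / 1349.56329 ≈ 1.6692

1.6692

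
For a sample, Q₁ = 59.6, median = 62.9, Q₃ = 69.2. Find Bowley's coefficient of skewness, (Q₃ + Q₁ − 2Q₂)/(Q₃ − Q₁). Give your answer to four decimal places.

0.3125

numerator: Q₃ + Q₁ − 2Q₂ = 69.2 + 59.6 − 2×62.9 = 3.0000
denominator: Q₃ − Q₁ = 69.2 − 59.6 = 9.6000
Bowley skewness = 3.0000 / 9.6000 ≈ 0.3125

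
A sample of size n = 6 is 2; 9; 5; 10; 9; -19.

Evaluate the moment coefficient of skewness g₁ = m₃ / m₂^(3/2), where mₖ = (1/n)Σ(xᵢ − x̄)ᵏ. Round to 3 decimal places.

-1.507

x̄ = (2 + 9 + 5 + 10 + 9 - 19) / 6 = 2.6667
deviations (xᵢ − x̄): -0.6667, 6.3333, 2.3333, 7.3333, 6.3333, -21.6667
Σ(xᵢ − x̄)² = 609.3333 ⇒ m₂ = 609.3333/6 = 101.55556
Σ(xᵢ − x̄)³ = -9256.4444 ⇒ m₃ = -9256.4444/6 = -1542.74074
m₂^(3/2) = 101.55556^(1.5) = 1023.42384
g₁ = m₃ / m₂^(3/2) = -1542.74074 / 1023.42384 ≈ -1.507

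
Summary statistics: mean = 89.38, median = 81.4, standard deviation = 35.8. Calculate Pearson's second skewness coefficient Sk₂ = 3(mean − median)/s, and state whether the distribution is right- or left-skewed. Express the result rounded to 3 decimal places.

0.669, right-skewed

Sk₂ = 3(89.38 − 81.4) / 35.8 = 3 × 7.9800 / 35.8
    = 23.9400 / 35.8 ≈ 0.669
Sk₂ > 0 ⇒ mean > median ⇒ right-skewed (positive skew).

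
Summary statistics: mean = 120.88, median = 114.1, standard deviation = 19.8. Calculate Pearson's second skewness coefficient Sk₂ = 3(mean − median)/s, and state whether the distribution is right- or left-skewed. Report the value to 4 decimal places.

1.0273, right-skewed

Sk₂ = 3(120.88 − 114.1) / 19.8 = 3 × 6.7800 / 19.8
    = 20.3400 / 19.8 ≈ 1.0273
Sk₂ > 0 ⇒ mean > median ⇒ right-skewed (positive skew).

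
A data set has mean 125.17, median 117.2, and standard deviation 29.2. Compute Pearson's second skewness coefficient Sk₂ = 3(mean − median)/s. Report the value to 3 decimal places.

Sk₂ = 3(125.17 − 117.2) / 29.2 = 3 × 7.9700 / 29.2
    = 23.9100 / 29.2 ≈ 0.819

0.819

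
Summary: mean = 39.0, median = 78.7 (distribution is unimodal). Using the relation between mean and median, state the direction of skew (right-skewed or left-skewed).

mean − median = 39.0 − 78.7 = -39.7
mean < median ⇒ the longer tail is on the left ⇒ left-skewed (negatively skewed).

left-skewed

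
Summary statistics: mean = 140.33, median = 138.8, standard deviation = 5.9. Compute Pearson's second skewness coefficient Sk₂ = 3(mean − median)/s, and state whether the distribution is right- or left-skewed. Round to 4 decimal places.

0.7780, right-skewed

Sk₂ = 3(140.33 − 138.8) / 5.9 = 3 × 1.5300 / 5.9
    = 4.5900 / 5.9 ≈ 0.7780
Sk₂ > 0 ⇒ mean > median ⇒ right-skewed (positive skew).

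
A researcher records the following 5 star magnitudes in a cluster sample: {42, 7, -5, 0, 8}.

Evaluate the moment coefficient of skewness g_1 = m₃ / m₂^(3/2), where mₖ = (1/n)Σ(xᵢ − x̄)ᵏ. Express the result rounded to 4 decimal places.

x̄ = (42 + 7 - 5 + 0 + 8) / 5 = 10.4000
deviations (xᵢ − x̄): 31.6000, -3.4000, -15.4000, -10.4000, -2.4000
Σ(xᵢ − x̄)² = 1361.2000 ⇒ m₂ = 1361.2000/5 = 272.24000
Σ(xᵢ − x̄)³ = 26724.2400 ⇒ m₃ = 26724.2400/5 = 5344.84800
m₂^(3/2) = 272.24000^(1.5) = 4491.87750
g_1 = m₃ / m₂^(3/2) = 5344.84800 / 4491.87750 ≈ 1.1899

1.1899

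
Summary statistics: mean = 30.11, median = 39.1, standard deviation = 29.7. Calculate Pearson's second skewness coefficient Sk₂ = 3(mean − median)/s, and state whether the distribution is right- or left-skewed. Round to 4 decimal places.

Sk₂ = 3(30.11 − 39.1) / 29.7 = 3 × -8.9900 / 29.7
    = -26.9700 / 29.7 ≈ -0.9081
Sk₂ < 0 ⇒ mean < median ⇒ left-skewed (negative skew).

-0.9081, left-skewed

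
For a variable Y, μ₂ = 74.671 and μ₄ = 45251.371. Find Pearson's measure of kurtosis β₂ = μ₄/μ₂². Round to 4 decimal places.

μ₂² = 74.671² = 5575.75824
μ₄/μ₂² = 45251.371 / 5575.75824 = 8.11573
β₂ ≈ 8.1157

8.1157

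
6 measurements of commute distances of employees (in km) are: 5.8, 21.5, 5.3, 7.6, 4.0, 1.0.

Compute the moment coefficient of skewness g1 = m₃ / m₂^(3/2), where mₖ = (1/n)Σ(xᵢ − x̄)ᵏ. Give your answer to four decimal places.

1.4079

x̄ = (5.8 + 21.5 + 5.3 + 7.6 + 4.0 + 1.0) / 6 = 7.5333
deviations (xᵢ − x̄): -1.7333, 13.9667, -2.2333, 0.0667, -3.5333, -6.5333
Σ(xᵢ − x̄)² = 258.2333 ⇒ m₂ = 258.2333/6 = 43.03889
Σ(xᵢ − x̄)³ = 2385.1164 ⇒ m₃ = 2385.1164/6 = 397.51941
m₂^(3/2) = 43.03889^(1.5) = 282.35246
g1 = m₃ / m₂^(3/2) = 397.51941 / 282.35246 ≈ 1.4079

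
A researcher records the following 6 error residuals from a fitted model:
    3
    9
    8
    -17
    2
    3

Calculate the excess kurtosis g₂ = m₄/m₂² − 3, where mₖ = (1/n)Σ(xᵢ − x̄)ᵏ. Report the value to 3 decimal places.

x̄ = 1.3333
Σ(xᵢ − x̄)² = 445.3333 ⇒ m₂ = 74.22222
Σ(xᵢ − x̄)⁴ = 118416.4444 ⇒ m₄ = 19736.07407
m₂² = 5508.93827
g₂ = m₄/m₂² − 3 = 3.58255 − 3 ≈ 0.583

0.583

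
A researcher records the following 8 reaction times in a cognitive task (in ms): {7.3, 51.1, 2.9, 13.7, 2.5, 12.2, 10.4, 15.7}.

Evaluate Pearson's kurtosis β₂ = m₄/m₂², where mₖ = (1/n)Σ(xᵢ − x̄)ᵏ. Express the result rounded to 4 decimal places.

x̄ = 14.4750
Σ(xᵢ − x̄)² = 1694.1350 ⇒ m₂ = 211.76688
Σ(xᵢ − x̄)⁴ = 1840798.7572 ⇒ m₄ = 230099.84465
m₂² = 44845.20935
β₂ = m₄/m₂² = 230099.84465 / 44845.20935 ≈ 5.1310

5.1310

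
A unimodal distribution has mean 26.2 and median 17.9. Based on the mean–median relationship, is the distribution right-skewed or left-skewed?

mean − median = 26.2 − 17.9 = 8.3
mean > median ⇒ the longer tail is on the right ⇒ right-skewed (positively skewed).

right-skewed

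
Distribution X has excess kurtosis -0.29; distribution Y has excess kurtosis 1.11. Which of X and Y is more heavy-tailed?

Higher excess kurtosis ⇒ heavier tails relative to the normal distribution.
-0.29 vs 1.11: the larger is 1.11, so Y has heavier tails. (Y is leptokurtic — heavier-than-normal tails; the other is platykurtic.)

Y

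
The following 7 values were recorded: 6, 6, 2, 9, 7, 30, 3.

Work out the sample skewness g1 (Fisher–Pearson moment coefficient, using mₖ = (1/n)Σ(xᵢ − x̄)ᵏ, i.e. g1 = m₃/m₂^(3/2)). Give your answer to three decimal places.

x̄ = (6 + 6 + 2 + 9 + 7 + 30 + 3) / 7 = 9.0000
deviations (xᵢ − x̄): -3.0000, -3.0000, -7.0000, 0.0000, -2.0000, 21.0000, -6.0000
Σ(xᵢ − x̄)² = 548.0000 ⇒ m₂ = 548.0000/7 = 78.28571
Σ(xᵢ − x̄)³ = 8640.0000 ⇒ m₃ = 8640.0000/7 = 1234.28571
m₂^(3/2) = 78.28571^(1.5) = 692.66585
g1 = m₃ / m₂^(3/2) = 1234.28571 / 692.66585 ≈ 1.782

1.782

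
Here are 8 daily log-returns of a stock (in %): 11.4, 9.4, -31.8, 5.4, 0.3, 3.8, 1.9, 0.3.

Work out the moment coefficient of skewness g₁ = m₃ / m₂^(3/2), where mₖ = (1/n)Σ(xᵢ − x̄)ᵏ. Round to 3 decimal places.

x̄ = (11.4 + 9.4 - 31.8 + 5.4 + 0.3 + 3.8 + 1.9 + 0.3) / 8 = 0.0875
deviations (xᵢ − x̄): 11.3125, 9.3125, -31.8875, 5.3125, 0.2125, 3.7125, 1.8125, 0.2125
Σ(xᵢ − x̄)² = 1276.8887 ⇒ m₂ = 1276.8887/8 = 159.61109
Σ(xᵢ − x̄)³ = -29961.2437 ⇒ m₃ = -29961.2437/8 = -3745.15546
m₂^(3/2) = 159.61109^(1.5) = 2016.48321
g₁ = m₃ / m₂^(3/2) = -3745.15546 / 2016.48321 ≈ -1.857

-1.857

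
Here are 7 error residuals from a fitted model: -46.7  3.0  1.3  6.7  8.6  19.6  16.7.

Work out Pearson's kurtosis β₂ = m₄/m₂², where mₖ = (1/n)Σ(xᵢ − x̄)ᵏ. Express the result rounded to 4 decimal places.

4.3791

x̄ = 1.3143
Σ(xᵢ − x̄)² = 2961.3886 ⇒ m₂ = 423.05551
Σ(xᵢ − x̄)⁴ = 5486243.4203 ⇒ m₄ = 783749.06004
m₂² = 178975.96471
β₂ = m₄/m₂² = 783749.06004 / 178975.96471 ≈ 4.3791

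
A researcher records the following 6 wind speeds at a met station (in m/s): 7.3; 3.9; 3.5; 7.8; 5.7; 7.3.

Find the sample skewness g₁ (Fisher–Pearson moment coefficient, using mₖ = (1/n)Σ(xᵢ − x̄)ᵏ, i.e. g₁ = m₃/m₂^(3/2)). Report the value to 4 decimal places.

-0.3515

x̄ = (7.3 + 3.9 + 3.5 + 7.8 + 5.7 + 7.3) / 6 = 5.9167
deviations (xᵢ − x̄): 1.3833, -2.0167, -2.4167, 1.8833, -0.2167, 1.3833
Σ(xᵢ − x̄)² = 17.3283 ⇒ m₂ = 17.3283/6 = 2.88806
Σ(xᵢ − x̄)³ = -10.3514 ⇒ m₃ = -10.3514/6 = -1.72524
m₂^(3/2) = 2.88806^(1.5) = 4.90804
g₁ = m₃ / m₂^(3/2) = -1.72524 / 4.90804 ≈ -0.3515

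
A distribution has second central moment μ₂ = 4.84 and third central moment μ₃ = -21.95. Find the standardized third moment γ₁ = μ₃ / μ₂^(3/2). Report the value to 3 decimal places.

-2.061

σ = √μ₂ = √4.84 = 2.20000
σ³ = μ₂^(3/2) = 10.64800
γ₁ = μ₃/σ³ = -21.95 / 10.64800 ≈ -2.061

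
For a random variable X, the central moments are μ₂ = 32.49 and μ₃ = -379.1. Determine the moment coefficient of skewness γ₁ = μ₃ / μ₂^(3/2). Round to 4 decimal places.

-2.0471

σ = √μ₂ = √32.49 = 5.70000
σ³ = μ₂^(3/2) = 185.19300
γ₁ = μ₃/σ³ = -379.1 / 185.19300 ≈ -2.0471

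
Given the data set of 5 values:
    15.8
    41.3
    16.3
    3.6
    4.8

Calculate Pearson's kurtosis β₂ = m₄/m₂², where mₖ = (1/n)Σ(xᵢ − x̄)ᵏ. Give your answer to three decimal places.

2.554

x̄ = 16.3600
Σ(xᵢ − x̄)² = 918.7720 ⇒ m₂ = 183.75440
Σ(xᵢ − x̄)⁴ = 431256.0867 ⇒ m₄ = 86251.21734
m₂² = 33765.67952
β₂ = m₄/m₂² = 86251.21734 / 33765.67952 ≈ 2.554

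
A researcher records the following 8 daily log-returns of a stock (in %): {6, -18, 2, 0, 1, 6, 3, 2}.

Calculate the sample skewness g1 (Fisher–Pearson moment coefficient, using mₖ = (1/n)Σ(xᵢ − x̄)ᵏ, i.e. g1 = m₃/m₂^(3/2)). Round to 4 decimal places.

x̄ = (6 - 18 + 2 + 0 + 1 + 6 + 3 + 2) / 8 = 0.2500
deviations (xᵢ − x̄): 5.7500, -18.2500, 1.7500, -0.2500, 0.7500, 5.7500, 2.7500, 1.7500
Σ(xᵢ − x̄)² = 413.5000 ⇒ m₂ = 413.5000/8 = 51.68750
Σ(xᵢ − x̄)³ = -5666.2500 ⇒ m₃ = -5666.2500/8 = -708.28125
m₂^(3/2) = 51.68750^(1.5) = 371.60221
g1 = m₃ / m₂^(3/2) = -708.28125 / 371.60221 ≈ -1.9060

-1.9060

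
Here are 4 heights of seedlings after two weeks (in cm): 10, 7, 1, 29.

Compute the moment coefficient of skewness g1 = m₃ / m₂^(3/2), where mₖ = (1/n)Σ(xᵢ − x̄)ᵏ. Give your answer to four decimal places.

x̄ = (10 + 7 + 1 + 29) / 4 = 11.7500
deviations (xᵢ − x̄): -1.7500, -4.7500, -10.7500, 17.2500
Σ(xᵢ − x̄)² = 438.7500 ⇒ m₂ = 438.7500/4 = 109.68750
Σ(xᵢ − x̄)³ = 3778.1250 ⇒ m₃ = 3778.1250/4 = 944.53125
m₂^(3/2) = 109.68750^(1.5) = 1148.77693
g1 = m₃ / m₂^(3/2) = 944.53125 / 1148.77693 ≈ 0.8222

0.8222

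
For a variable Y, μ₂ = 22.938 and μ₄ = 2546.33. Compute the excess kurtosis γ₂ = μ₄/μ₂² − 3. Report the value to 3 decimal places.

1.840

μ₂² = 22.938² = 526.15184
μ₄/μ₂² = 2546.33 / 526.15184 = 4.83953
γ₂ = 4.83953 − 3 ≈ 1.840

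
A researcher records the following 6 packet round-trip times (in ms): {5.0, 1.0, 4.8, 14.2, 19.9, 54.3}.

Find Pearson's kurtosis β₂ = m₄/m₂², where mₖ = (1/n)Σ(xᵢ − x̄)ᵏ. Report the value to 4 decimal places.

3.3426

x̄ = 16.5333
Σ(xᵢ − x̄)² = 1955.0733 ⇒ m₂ = 325.84556
Σ(xᵢ − x̄)⁴ = 2129415.2708 ⇒ m₄ = 354902.54513
m₂² = 106175.32608
β₂ = m₄/m₂² = 354902.54513 / 106175.32608 ≈ 3.3426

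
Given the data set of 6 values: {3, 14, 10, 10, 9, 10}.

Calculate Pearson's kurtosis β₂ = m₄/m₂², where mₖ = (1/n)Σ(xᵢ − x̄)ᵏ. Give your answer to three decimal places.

3.117

x̄ = 9.3333
Σ(xᵢ − x̄)² = 63.3333 ⇒ m₂ = 10.55556
Σ(xᵢ − x̄)⁴ = 2083.7778 ⇒ m₄ = 347.29630
m₂² = 111.41975
β₂ = m₄/m₂² = 347.29630 / 111.41975 ≈ 3.117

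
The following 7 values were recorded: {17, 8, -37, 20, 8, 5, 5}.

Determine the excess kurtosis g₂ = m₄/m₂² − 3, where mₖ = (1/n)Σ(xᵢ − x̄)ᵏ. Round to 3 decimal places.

x̄ = 3.7143
Σ(xᵢ − x̄)² = 2139.4286 ⇒ m₂ = 305.63265
Σ(xᵢ − x̄)⁴ = 2849993.7376 ⇒ m₄ = 407141.96252
m₂² = 93411.31862
g₂ = m₄/m₂² − 3 = 4.35859 − 3 ≈ 1.359

1.359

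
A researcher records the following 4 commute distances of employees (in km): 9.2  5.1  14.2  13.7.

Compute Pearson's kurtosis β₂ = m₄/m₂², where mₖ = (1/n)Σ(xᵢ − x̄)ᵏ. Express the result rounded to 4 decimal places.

1.5488

x̄ = 10.5500
Σ(xᵢ − x̄)² = 54.7700 ⇒ m₂ = 13.69250
Σ(xᵢ − x̄)⁴ = 1161.5050 ⇒ m₄ = 290.37626
m₂² = 187.48456
β₂ = m₄/m₂² = 290.37626 / 187.48456 ≈ 1.5488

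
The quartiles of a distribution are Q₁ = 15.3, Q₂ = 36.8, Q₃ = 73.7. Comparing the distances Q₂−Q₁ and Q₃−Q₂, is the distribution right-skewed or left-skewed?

Q₂ − Q₁ = 21.5;  Q₃ − Q₂ = 36.9
Q₃ − Q₂ > Q₂ − Q₁ ⇒ the upper half is more spread out ⇒ right-skewed.

right-skewed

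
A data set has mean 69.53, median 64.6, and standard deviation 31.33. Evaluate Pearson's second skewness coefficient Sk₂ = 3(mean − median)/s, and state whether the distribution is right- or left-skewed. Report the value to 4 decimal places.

Sk₂ = 3(69.53 − 64.6) / 31.33 = 3 × 4.9300 / 31.33
    = 14.7900 / 31.33 ≈ 0.4721
Sk₂ > 0 ⇒ mean > median ⇒ right-skewed (positive skew).

0.4721, right-skewed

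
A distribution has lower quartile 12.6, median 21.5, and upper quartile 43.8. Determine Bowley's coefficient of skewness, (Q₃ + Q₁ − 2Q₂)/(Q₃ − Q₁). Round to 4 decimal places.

0.4295

numerator: Q₃ + Q₁ − 2Q₂ = 43.8 + 12.6 − 2×21.5 = 13.4000
denominator: Q₃ − Q₁ = 43.8 − 12.6 = 31.2000
Bowley skewness = 13.4000 / 31.2000 ≈ 0.4295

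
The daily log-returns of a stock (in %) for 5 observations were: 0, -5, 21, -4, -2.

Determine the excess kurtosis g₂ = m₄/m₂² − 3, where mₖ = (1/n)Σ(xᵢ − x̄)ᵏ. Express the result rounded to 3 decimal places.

x̄ = 2.0000
Σ(xᵢ − x̄)² = 466.0000 ⇒ m₂ = 93.20000
Σ(xᵢ − x̄)⁴ = 134290.0000 ⇒ m₄ = 26858.00000
m₂² = 8686.24000
g₂ = m₄/m₂² − 3 = 3.09202 − 3 ≈ 0.092

0.092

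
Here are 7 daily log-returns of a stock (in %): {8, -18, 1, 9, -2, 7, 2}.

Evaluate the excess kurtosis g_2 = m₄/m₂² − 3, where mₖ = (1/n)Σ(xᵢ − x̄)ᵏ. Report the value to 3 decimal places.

x̄ = 1.0000
Σ(xᵢ − x̄)² = 520.0000 ⇒ m₂ = 74.28571
Σ(xᵢ − x̄)⁴ = 138196.0000 ⇒ m₄ = 19742.28571
m₂² = 5518.36735
g_2 = m₄/m₂² − 3 = 3.57756 − 3 ≈ 0.578

0.578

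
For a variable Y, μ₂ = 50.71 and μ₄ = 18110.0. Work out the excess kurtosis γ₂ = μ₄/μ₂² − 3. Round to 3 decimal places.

μ₂² = 50.71² = 2571.50410
μ₄/μ₂² = 18110.0 / 2571.50410 = 7.04257
γ₂ = 7.04257 − 3 ≈ 4.043

4.043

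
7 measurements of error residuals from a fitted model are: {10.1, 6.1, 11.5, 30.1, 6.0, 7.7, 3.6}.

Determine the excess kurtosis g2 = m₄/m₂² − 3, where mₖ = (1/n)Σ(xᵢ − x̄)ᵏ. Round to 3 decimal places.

1.388

x̄ = 10.7286
Σ(xᵢ − x̄)² = 480.0143 ⇒ m₂ = 68.57347
Σ(xᵢ − x̄)⁴ = 144440.1234 ⇒ m₄ = 20634.30335
m₂² = 4702.32070
g2 = m₄/m₂² − 3 = 4.38811 − 3 ≈ 1.388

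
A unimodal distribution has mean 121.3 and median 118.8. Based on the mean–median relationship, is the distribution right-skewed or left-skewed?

right-skewed

mean − median = 121.3 − 118.8 = 2.5
mean > median ⇒ the longer tail is on the right ⇒ right-skewed (positively skewed).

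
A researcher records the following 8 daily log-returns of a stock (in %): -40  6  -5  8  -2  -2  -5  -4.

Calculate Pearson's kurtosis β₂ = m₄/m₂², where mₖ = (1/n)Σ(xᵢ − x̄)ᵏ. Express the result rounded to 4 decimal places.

5.0028

x̄ = -5.5000
Σ(xᵢ − x̄)² = 1532.0000 ⇒ m₂ = 191.50000
Σ(xᵢ − x̄)⁴ = 1467705.5000 ⇒ m₄ = 183463.18750
m₂² = 36672.25000
β₂ = m₄/m₂² = 183463.18750 / 36672.25000 ≈ 5.0028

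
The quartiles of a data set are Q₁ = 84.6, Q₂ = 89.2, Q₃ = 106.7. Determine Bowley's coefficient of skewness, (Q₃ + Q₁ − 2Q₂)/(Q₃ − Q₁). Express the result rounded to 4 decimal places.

numerator: Q₃ + Q₁ − 2Q₂ = 106.7 + 84.6 − 2×89.2 = 12.9000
denominator: Q₃ − Q₁ = 106.7 − 84.6 = 22.1000
Bowley skewness = 12.9000 / 22.1000 ≈ 0.5837

0.5837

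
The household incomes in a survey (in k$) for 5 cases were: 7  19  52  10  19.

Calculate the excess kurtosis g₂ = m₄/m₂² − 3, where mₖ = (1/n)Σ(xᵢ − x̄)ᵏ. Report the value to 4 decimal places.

x̄ = 21.4000
Σ(xᵢ − x̄)² = 1285.2000 ⇒ m₂ = 257.04000
Σ(xᵢ − x̄)⁴ = 936724.1760 ⇒ m₄ = 187344.83520
m₂² = 66069.56160
g₂ = m₄/m₂² − 3 = 2.83557 − 3 ≈ -0.1644

-0.1644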